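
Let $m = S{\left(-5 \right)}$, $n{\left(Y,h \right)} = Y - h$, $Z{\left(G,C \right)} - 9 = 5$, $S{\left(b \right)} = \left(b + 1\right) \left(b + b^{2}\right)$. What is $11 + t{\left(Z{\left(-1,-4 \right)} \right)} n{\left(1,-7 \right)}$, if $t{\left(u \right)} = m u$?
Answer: $-8949$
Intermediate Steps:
$S{\left(b \right)} = \left(1 + b\right) \left(b + b^{2}\right)$
$Z{\left(G,C \right)} = 14$ ($Z{\left(G,C \right)} = 9 + 5 = 14$)
$m = -80$ ($m = - 5 \left(1 + \left(-5\right)^{2} + 2 \left(-5\right)\right) = - 5 \left(1 + 25 - 10\right) = \left(-5\right) 16 = -80$)
$t{\left(u \right)} = - 80 u$
$11 + t{\left(Z{\left(-1,-4 \right)} \right)} n{\left(1,-7 \right)} = 11 + \left(-80\right) 14 \left(1 - -7\right) = 11 - 1120 \left(1 + 7\right) = 11 - 8960 = -8949$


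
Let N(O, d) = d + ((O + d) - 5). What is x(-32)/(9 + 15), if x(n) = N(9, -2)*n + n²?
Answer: 128/3 ≈ 42.667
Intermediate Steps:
N(O, d) = -5 + O + 2*d (N(O, d) = d + (-5 + O + d) = -5 + O + 2*d)
x(n) = n² (x(n) = (-5 + 9 + 2*(-2))*n + n² = (-5 + 9 - 4)*n + n² = 0*n + n² = 0 + n² = n²)
x(-32)/(9 + 15) = (-32)²/(9 + 15) = 1024/24 = 1024*(1/24) = 128/3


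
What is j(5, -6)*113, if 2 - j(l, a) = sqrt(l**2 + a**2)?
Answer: 226 - 113*sqrt(61) ≈ -656.56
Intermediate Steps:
j(l, a) = 2 - sqrt(a**2 + l**2) (j(l, a) = 2 - sqrt(l**2 + a**2) = 2 - sqrt(a**2 + l**2))
j(5, -6)*113 = (2 - sqrt((-6)**2 + 5**2))*113 = (2 - sqrt(36 + 25))*113 = (2 - sqrt(61))*113 = 226 - 113*sqrt(61)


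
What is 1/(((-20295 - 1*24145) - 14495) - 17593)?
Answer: -1/76528 ≈ -1.3067e-5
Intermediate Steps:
1/(((-20295 - 1*24145) - 14495) - 17593) = 1/(((-20295 - 24145) - 14495) - 17593) = 1/((-44440 - 14495) - 17593) = 1/(-58935 - 17593) = 1/(-76528) = -1/76528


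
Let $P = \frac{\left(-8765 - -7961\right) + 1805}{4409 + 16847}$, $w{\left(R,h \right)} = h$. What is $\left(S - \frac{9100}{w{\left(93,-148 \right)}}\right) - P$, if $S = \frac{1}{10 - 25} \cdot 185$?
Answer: $\frac{115861625}{2359416} \approx 49.106$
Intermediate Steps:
$S = - \frac{37}{3}$ ($S = \frac{1}{-15} \cdot 185 = \left(- \frac{1}{15}\right) 185 = - \frac{37}{3} \approx -12.333$)
$P = \frac{1001}{21256}$ ($P = \frac{\left(-8765 + 7961\right) + 1805}{21256} = \left(-804 + 1805\right) \frac{1}{21256} = 1001 \cdot \frac{1}{21256} = \frac{1001}{21256} \approx 0.047093$)
$\left(S - \frac{9100}{w{\left(93,-148 \right)}}\right) - P = \left(- \frac{37}{3} - \frac{9100}{-148}\right) - \frac{1001}{21256} = \left(- \frac{37}{3} - - \frac{2275}{37}\right) - \frac{1001}{21256} = \left(- \frac{37}{3} + \frac{2275}{37}\right) - \frac{1001}{21256} = \frac{5456}{111} - \frac{1001}{21256} = \frac{115861625}{2359416}$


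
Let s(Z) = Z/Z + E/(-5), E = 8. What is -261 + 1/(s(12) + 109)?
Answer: -141457/542 ≈ -260.99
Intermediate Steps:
s(Z) = -⅗ (s(Z) = Z/Z + 8/(-5) = 1 + 8*(-⅕) = 1 - 8/5 = -⅗)
-261 + 1/(s(12) + 109) = -261 + 1/(-⅗ + 109) = -261 + 1/(542/5) = -261 + 5/542 = -141457/542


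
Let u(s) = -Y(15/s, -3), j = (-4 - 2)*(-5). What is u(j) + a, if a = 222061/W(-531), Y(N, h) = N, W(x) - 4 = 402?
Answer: 15847/29 ≈ 546.45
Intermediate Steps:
W(x) = 406 (W(x) = 4 + 402 = 406)
j = 30 (j = -6*(-5) = 30)
u(s) = -15/s
a = 31723/58 (a = 222061/406 = 222061*(1/406) = 31723/58 ≈ 546.95)
u(j) + a = -15/30 + 31723/58 = -15*1/30 + 31723/58 = -½ + 31723/58 = 15847/29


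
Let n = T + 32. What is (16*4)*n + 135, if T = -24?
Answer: 647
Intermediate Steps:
n = 8 (n = -24 + 32 = 8)
(16*4)*n + 135 = (16*4)*8 + 135 = 64*8 + 135 = 512 + 135 = 647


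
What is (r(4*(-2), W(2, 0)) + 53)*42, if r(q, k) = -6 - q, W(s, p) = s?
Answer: 2310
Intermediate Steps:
(r(4*(-2), W(2, 0)) + 53)*42 = ((-6 - 4*(-2)) + 53)*42 = ((-6 - 1*(-8)) + 53)*42 = ((-6 + 8) + 53)*42 = (2 + 53)*42 = 55*42 = 2310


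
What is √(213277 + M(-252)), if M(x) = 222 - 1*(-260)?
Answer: 9*√2639 ≈ 462.34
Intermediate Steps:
M(x) = 482 (M(x) = 222 + 260 = 482)
√(213277 + M(-252)) = √(213277 + 482) = √213759 = 9*√2639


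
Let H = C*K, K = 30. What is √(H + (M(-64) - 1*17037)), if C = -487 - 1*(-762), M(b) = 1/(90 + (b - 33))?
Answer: I*√430570/7 ≈ 93.74*I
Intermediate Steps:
M(b) = 1/(57 + b) (M(b) = 1/(90 + (-33 + b)) = 1/(57 + b))
C = 275 (C = -487 + 762 = 275)
H = 8250 (H = 275*30 = 8250)
√(H + (M(-64) - 1*17037)) = √(8250 + (1/(57 - 64) - 1*17037)) = √(8250 + (1/(-7) - 17037)) = √(8250 + (-⅐ - 17037)) = √(8250 - 119260/7) = √(-61510/7) = I*√430570/7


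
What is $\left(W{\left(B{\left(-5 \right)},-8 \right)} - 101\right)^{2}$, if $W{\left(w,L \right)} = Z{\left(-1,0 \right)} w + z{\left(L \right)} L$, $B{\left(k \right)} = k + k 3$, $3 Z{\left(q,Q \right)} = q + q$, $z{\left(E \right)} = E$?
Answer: $\frac{5041}{9} \approx 560.11$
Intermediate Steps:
$Z{\left(q,Q \right)} = \frac{2 q}{3}$ ($Z{\left(q,Q \right)} = \frac{q + q}{3} = \frac{2 q}{3}$)
$B{\left(k \right)} = 4 k$ ($B{\left(k \right)} = k + 3 k = 4 k$)
$W{\left(w,L \right)} = L^{2} - \frac{2 w}{3}$ ($W{\left(w,L \right)} = \frac{2}{3} \left(-1\right) w + L L = - \frac{2 w}{3} + L^{2} = L^{2} - \frac{2 w}{3}$)
$\left(W{\left(B{\left(-5 \right)},-8 \right)} - 101\right)^{2} = \left(\left(\left(-8\right)^{2} - \frac{2 \cdot 4 \left(-5\right)}{3}\right) - 101\right)^{2} = \left(\left(64 - - \frac{40}{3}\right) - 101\right)^{2} = \left(\left(64 + \frac{40}{3}\right) - 101\right)^{2} = \left(\frac{232}{3} - 101\right)^{2} = \left(- \frac{71}{3}\right)^{2} = \frac{5041}{9}$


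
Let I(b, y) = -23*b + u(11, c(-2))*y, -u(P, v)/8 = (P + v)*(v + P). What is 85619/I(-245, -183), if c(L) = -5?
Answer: 85619/58339 ≈ 1.4676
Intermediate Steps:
u(P, v) = -8*(P + v)² (u(P, v) = -8*(P + v)*(v + P) = -8*(P + v)*(P + v) = -8*(P + v)²)
I(b, y) = -288*y - 23*b (I(b, y) = -23*b + (-8*(11 - 5)²)*y = -23*b + (-8*6²)*y = -23*b + (-8*36)*y = -23*b - 288*y = -288*y - 23*b)
85619/I(-245, -183) = 85619/(-288*(-183) - 23*(-245)) = 85619/(52704 + 5635) = 85619/58339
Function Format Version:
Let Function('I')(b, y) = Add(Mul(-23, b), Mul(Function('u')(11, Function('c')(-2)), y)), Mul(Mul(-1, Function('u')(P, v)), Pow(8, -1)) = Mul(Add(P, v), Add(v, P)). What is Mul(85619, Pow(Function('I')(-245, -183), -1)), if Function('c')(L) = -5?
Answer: Rational(85619, 58339) ≈ 1.4676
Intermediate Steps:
Function('u')(P, v) = Mul(-8, Pow(Add(P, v), 2)) (Function('u')(P, v) = Mul(-8, Mul(Add(P, v), Add(v, P))) = Mul(-8, Mul(Add(P, v), Add(P, v))) = Mul(-8, Pow(Add(P, v), 2)))
Function('I')(b, y) = Add(Mul(-288, y), Mul(-23, b)) (Function('I')(b, y) = Add(Mul(-23, b), Mul(Mul(-8, Pow(Add(11, -5), 2)), y)) = Add(Mul(-23, b), Mul(Mul(-8, Pow(6, 2)), y)) = Add(Mul(-23, b), Mul(Mul(-8, 36), y)) = Add(Mul(-23, b), Mul(-288, y)) = Add(Mul(-288, y), Mul(-23, b)))
Mul(85619, Pow(Function('I')(-245, -183), -1)) = Mul(85619, Pow(Add(Mul(-288, -183), Mul(-23, -245)), -1)) = Mul(85619, Pow(Add(52704, 5635), -1)) = Mul(85619, Pow(58339, -1)) = Mul(85619, Rational(1, 58339)) = Rational(85619, 58339)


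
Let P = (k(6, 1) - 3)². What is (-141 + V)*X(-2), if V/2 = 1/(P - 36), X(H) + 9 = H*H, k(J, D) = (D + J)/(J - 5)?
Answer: 1411/2 ≈ 705.50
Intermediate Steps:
k(J, D) = (D + J)/(-5 + J)
X(H) = -9 + H² (X(H) = -9 + H*H = -9 + H²)
P = 16 (P = ((1 + 6)/(-5 + 6) - 3)² = (7/1 - 3)² = (1*7 - 3)² = (7 - 3)² = 4² = 16)
V = -⅒ (V = 2/(16 - 36) = 2/(-20) = 2*(-1/20) = -⅒ ≈ -0.10000)
(-141 + V)*X(-2) = (-141 - ⅒)*(-9 + (-2)²) = -1411*(-9 + 4)/10 = -1411/10*(-5) = 1411/2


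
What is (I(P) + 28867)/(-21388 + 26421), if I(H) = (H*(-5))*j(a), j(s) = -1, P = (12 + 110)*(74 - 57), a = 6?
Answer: 39237/5033 ≈ 7.7959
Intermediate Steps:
P = 2074 (P = 122*17 = 2074)
I(H) = 5*H (I(H) = (H*(-5))*(-1) = -5*H*(-1) = 5*H)
(I(P) + 28867)/(-21388 + 26421) = (5*2074 + 28867)/(-21388 + 26421) = (10370 + 28867)/5033 = 39237*(1/5033) = 39237/5033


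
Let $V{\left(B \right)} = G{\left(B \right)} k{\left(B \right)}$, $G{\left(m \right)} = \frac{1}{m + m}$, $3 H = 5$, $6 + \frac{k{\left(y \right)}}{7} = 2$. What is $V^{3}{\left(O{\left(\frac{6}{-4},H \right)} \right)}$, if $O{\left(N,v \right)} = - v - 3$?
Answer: $27$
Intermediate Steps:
$k{\left(y \right)} = -28$ ($k{\left(y \right)} = -42 + 7 \cdot 2 = -42 + 14 = -28$)
$H = \frac{5}{3}$ ($H = \frac{1}{3} \cdot 5 = \frac{5}{3} \approx 1.6667$)
$O{\left(N,v \right)} = -3 - v$
$G{\left(m \right)} = \frac{1}{2 m}$
$V{\left(B \right)} = - \frac{14}{B}$ ($V{\left(B \right)} = \frac{1}{2 B} \left(-28\right) = - \frac{14}{B}$)
$V^{3}{\left(O{\left(\frac{6}{-4},H \right)} \right)} = \left(- \frac{14}{-3 - \frac{5}{3}}\right)^{3} = \left(- \frac{14}{- \frac{14}{3}}\right)^{3} = \left(\left(-14\right) \left(- \frac{3}{14}\right)\right)^{3} = 3^{3} = 27$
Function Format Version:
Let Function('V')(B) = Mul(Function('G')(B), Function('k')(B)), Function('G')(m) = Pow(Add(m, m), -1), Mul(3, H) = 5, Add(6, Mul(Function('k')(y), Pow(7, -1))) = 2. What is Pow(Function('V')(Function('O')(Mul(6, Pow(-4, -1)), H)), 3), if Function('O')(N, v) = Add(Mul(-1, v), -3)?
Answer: 27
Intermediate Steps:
Function('k')(y) = -28 (Function('k')(y) = Add(-42, Mul(7, 2)) = Add(-42, 14) = -28)
H = Rational(5, 3) (H = Mul(Rational(1, 3), 5) = Rational(5, 3) ≈ 1.6667)
Function('O')(N, v) = Add(-3, Mul(-1, v))
Function('G')(m) = Mul(Rational(1, 2), Pow(m, -1)) (Function('G')(m) = Pow(Mul(2, m), -1) = Mul(Rational(1, 2), Pow(m, -1)))
Function('V')(B) = Mul(-14, Pow(B, -1)) (Function('V')(B) = Mul(Mul(Rational(1, 2), Pow(B, -1)), -28) = Mul(-14, Pow(B, -1)))
Pow(Function('V')(Function('O')(Mul(6, Pow(-4, -1)), H)), 3) = Pow(Mul(-14, Pow(Add(-3, Mul(-1, Rational(5, 3))), -1)), 3) = Pow(Mul(-14, Pow(Add(-3, Rational(-5, 3)), -1)), 3) = Pow(Mul(-14, Pow(Rational(-14, 3), -1)), 3) = Pow(Mul(-14, Rational(-3, 14)), 3) = Pow(3, 3) = 27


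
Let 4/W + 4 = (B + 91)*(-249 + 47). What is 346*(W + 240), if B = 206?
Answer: 2491116268/29999 ≈ 83040.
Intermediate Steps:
W = -2/29999 (W = 4/(-4 + (206 + 91)*(-249 + 47)) = 4/(-4 + 297*(-202)) = 4/(-4 - 59994) = 4/(-59998) = 4*(-1/59998) = -2/29999 ≈ -6.6669e-5)
346*(W + 240) = 346*(-2/29999 + 240) = 346*(7199758/29999) = 2491116268/29999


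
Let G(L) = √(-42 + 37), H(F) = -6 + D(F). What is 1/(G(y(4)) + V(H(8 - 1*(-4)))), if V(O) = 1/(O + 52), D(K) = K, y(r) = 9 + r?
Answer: 58/16821 - 3364*I*√5/16821 ≈ 0.0034481 - 0.44719*I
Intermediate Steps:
H(F) = -6 + F
V(O) = 1/(52 + O)
G(L) = I*√5 (G(L) = √(-5) = I*√5)
1/(G(y(4)) + V(H(8 - 1*(-4)))) = 1/(I*√5 + 1/(52 + (-6 + (8 - 1*(-4))))) = 1/(I*√5 + 1/(52 + (-6 + (8 + 4)))) = 1/(I*√5 + 1/(52 + (-6 + 12))) = 1/(I*√5 + 1/(52 + 6)) = 1/(I*√5 + 1/58) = 1/(1/58 + I*√5)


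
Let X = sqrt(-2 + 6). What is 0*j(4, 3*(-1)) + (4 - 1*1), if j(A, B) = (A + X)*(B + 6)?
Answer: 3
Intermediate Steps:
X = 2 (X = sqrt(4) = 2)
j(A, B) = (2 + A)*(6 + B) (j(A, B) = (A + 2)*(B + 6) = (2 + A)*(6 + B))
0*j(4, 3*(-1)) + (4 - 1*1) = 0*(12 + 2*(3*(-1)) + 6*4 + 4*(3*(-1))) + (4 - 1*1) = 0*(12 + 2*(-3) + 24 + 4*(-3)) + (4 - 1) = 0*(12 - 6 + 24 - 12) + 3 = 0*18 + 3 = 0 + 3 = 3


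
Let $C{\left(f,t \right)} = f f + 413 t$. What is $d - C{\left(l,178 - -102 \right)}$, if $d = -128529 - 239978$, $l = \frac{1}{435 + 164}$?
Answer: $- \frac{173712427748}{358801} \approx -4.8415 \cdot 10^{5}$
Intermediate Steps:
$l = \frac{1}{599} \approx 0.0016694$
$d = -368507$
$C{\left(f,t \right)} = f^{2} + 413 t$
$d - C{\left(l,178 - -102 \right)} = -368507 - \left(\left(\frac{1}{599}\right)^{2} + 413 \left(178 - -102\right)\right) = -368507 - \left(\frac{1}{358801} + 413 \left(178 + 102\right)\right) = -368507 - \left(\frac{1}{358801} + 413 \cdot 280\right) = -368507 - \left(\frac{1}{358801} + 115640\right) = -368507 - \frac{41491747641}{358801} = - \frac{173712427748}{358801}$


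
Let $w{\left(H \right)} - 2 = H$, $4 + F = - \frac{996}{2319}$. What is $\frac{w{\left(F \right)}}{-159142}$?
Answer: $\frac{939}{61508383} \approx 1.5266 \cdot 10^{-5}$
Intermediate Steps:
$F = - \frac{3424}{773}$ ($F = -4 - \frac{996}{2319} = -4 - \frac{332}{773} = - \frac{3424}{773} \approx -4.4295$)
$w{\left(H \right)} = 2 + H$
$\frac{w{\left(F \right)}}{-159142} = \frac{2 - \frac{3424}{773}}{-159142} = \left(- \frac{1878}{773}\right) \left(- \frac{1}{159142}\right) = \frac{939}{61508383}$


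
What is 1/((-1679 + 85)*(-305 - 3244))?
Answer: 1/5657106 ≈ 1.7677e-7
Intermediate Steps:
1/((-1679 + 85)*(-305 - 3244)) = 1/(-1594*(-3549)) = 1/5657106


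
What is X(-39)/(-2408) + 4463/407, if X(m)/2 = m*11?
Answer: 5548055/490028 ≈ 11.322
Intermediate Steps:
X(m) = 22*m (X(m) = 2*(m*11) = 2*(11*m) = 22*m)
X(-39)/(-2408) + 4463/407 = (22*(-39))/(-2408) + 4463/407 = -858*(-1/2408) + 4463*(1/407) = 429/1204 + 4463/407 = 5548055/490028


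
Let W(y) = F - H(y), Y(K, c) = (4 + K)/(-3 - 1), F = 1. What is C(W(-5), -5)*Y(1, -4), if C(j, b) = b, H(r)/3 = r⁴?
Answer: 25/4 ≈ 6.2500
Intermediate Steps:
H(r) = 3*r⁴
Y(K, c) = -1 - K/4 (Y(K, c) = (4 + K)/(-4) = (4 + K)*(-¼) = -1 - K/4)
W(y) = 1 - 3*y⁴
C(W(-5), -5)*Y(1, -4) = -5*(-1 - ¼*1) = -5*(-1 - ¼) = -5*(-5/4) = 25/4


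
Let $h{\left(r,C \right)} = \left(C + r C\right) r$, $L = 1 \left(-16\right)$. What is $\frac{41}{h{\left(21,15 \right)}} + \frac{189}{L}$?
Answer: $- \frac{654557}{55440} \approx -11.807$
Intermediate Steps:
$L = -16$
$h{\left(r,C \right)} = r \left(C + C r\right)$ ($h{\left(r,C \right)} = \left(C + C r\right) r = r \left(C + C r\right)$)
$\frac{41}{h{\left(21,15 \right)}} + \frac{189}{L} = \frac{41}{15 \cdot 21 \left(1 + 21\right)} + \frac{189}{-16} = \frac{41}{15 \cdot 21 \cdot 22} + 189 \left(- \frac{1}{16}\right) = \frac{41}{6930} - \frac{189}{16} = - \frac{654557}{55440}$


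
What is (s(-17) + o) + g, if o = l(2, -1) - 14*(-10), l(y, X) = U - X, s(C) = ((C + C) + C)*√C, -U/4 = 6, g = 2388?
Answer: 2505 - 51*I*√17 ≈ 2505.0 - 210.28*I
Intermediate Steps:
U = -24 (U = -4*6 = -24)
s(C) = 3*C^(3/2) (s(C) = (2*C + C)*√C = (3*C)*√C = 3*C^(3/2))
l(y, X) = -24 - X
o = 117 (o = (-24 - 1*(-1)) - 14*(-10) = (-24 + 1) + 140 = -23 + 140 = 117)
(s(-17) + o) + g = (3*(-17)^(3/2) + 117) + 2388 = (3*(-17*I*√17) + 117) + 2388 = (-51*I*√17 + 117) + 2388 = (117 - 51*I*√17) + 2388 = 2505 - 51*I*√17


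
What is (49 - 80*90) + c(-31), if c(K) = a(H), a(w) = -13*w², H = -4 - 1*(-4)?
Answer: -7151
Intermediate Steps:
H = 0 (H = -4 + 4 = 0)
c(K) = 0 (c(K) = -13*0² = -13*0 = 0)
(49 - 80*90) + c(-31) = (49 - 80*90) + 0 = (49 - 7200) + 0 = -7151 + 0 = -7151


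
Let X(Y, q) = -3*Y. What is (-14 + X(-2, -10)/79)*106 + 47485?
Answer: 3634715/79 ≈ 46009.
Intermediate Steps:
(-14 + X(-2, -10)/79)*106 + 47485 = (-14 - 3*(-2)/79)*106 + 47485 = (-14 + 6*(1/79))*106 + 47485 = (-14 + 6/79)*106 + 47485 = -1100/79*106 + 47485 = -116600/79 + 47485 = 3634715/79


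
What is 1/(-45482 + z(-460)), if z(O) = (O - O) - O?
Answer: -1/45022 ≈ -2.2211e-5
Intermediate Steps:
z(O) = -O (z(O) = 0 - O = -O)
1/(-45482 + z(-460)) = 1/(-45482 - 1*(-460)) = 1/(-45482 + 460) = 1/(-45022) = -1/45022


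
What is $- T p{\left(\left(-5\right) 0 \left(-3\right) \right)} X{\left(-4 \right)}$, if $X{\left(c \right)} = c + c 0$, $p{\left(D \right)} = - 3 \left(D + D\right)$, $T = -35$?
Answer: $0$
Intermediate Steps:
$p{\left(D \right)} = - 6 D$ ($p{\left(D \right)} = - 3 \cdot 2 D = - 6 D$)
$X{\left(c \right)} = c$ ($X{\left(c \right)} = c + 0 = c$)
$- T p{\left(\left(-5\right) 0 \left(-3\right) \right)} X{\left(-4 \right)} = - - 35 \left(- 6 \left(-5\right) 0 \left(-3\right)\right) \left(-4\right) = - - 35 \left(- 6 \cdot 0 \left(-3\right)\right) \left(-4\right) = - - 35 \left(\left(-6\right) 0\right) \left(-4\right) = - \left(-35\right) 0 \left(-4\right) = - 0 \left(-4\right) = \left(-1\right) 0 = 0$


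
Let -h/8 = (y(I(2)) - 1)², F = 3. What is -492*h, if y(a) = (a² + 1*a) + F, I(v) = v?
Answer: 251904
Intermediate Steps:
y(a) = 3 + a + a² (y(a) = (a² + 1*a) + 3 = (a² + a) + 3 = (a + a²) + 3 = 3 + a + a²)
h = -512 (h = -8*((3 + 2 + 2²) - 1)² = -8*((3 + 2 + 4) - 1)² = -8*(9 - 1)² = -8*8² = -8*64 = -512)
-492*h = -492*(-512) = 251904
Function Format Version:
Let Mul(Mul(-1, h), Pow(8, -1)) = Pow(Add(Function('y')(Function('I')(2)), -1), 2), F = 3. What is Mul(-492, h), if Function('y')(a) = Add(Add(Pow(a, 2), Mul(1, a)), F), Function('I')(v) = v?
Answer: 251904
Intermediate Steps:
Function('y')(a) = Add(3, a, Pow(a, 2)) (Function('y')(a) = Add(Add(Pow(a, 2), Mul(1, a)), 3) = Add(Add(Pow(a, 2), a), 3) = Add(Add(a, Pow(a, 2)), 3) = Add(3, a, Pow(a, 2)))
h = -512 (h = Mul(-8, Pow(Add(Add(3, 2, Pow(2, 2)), -1), 2)) = Mul(-8, Pow(Add(Add(3, 2, 4), -1), 2)) = Mul(-8, Pow(Add(9, -1), 2)) = Mul(-8, Pow(8, 2)) = Mul(-8, 64) = -512)
Mul(-492, h) = Mul(-492, -512) = 251904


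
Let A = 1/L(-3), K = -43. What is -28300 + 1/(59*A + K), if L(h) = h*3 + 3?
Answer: -8971106/317 ≈ -28300.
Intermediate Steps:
L(h) = 3 + 3*h (L(h) = 3*h + 3 = 3 + 3*h)
A = -1/6 (A = 1/(3 + 3*(-3)) = 1/(3 - 9) = 1/(-6) = -1/6 ≈ -0.16667)
-28300 + 1/(59*A + K) = -28300 + 1/(59*(-1/6) - 43) = -28300 + 1/(-59/6 - 43) = -28300 + 1/(-317/6) = -28300 - 6/317 = -8971106/317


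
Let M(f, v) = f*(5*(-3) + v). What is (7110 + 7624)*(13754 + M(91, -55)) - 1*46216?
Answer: 108749640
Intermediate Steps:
M(f, v) = f*(-15 + v)
(7110 + 7624)*(13754 + M(91, -55)) - 1*46216 = (7110 + 7624)*(13754 + 91*(-15 - 55)) - 1*46216 = 14734*(13754 + 91*(-70)) - 46216 = 14734*(13754 - 6370) - 46216 = 14734*7384 - 46216 = 108795856 - 46216 = 108749640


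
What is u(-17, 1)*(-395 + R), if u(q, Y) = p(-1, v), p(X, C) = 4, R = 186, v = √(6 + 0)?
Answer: -836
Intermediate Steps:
v = √6 ≈ 2.4495
u(q, Y) = 4
u(-17, 1)*(-395 + R) = 4*(-395 + 186) = 4*(-209) = -836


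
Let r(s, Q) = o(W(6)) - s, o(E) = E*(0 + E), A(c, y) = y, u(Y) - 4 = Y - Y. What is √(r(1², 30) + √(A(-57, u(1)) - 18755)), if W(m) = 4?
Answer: √(15 + I*√18751) ≈ 8.7394 + 7.8343*I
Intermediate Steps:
u(Y) = 4 (u(Y) = 4 + (Y - Y) = 4 + 0 = 4)
o(E) = E² (o(E) = E*E = E²)
r(s, Q) = 16 - s (r(s, Q) = 4² - s = 16 - s)
√(r(1², 30) + √(A(-57, u(1)) - 18755)) = √((16 - 1*1²) + √(4 - 18755)) = √((16 - 1*1) + √(-18751)) = √((16 - 1) + I*√18751) = √(15 + I*√18751)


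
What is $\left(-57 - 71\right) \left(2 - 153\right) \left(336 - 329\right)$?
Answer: $135296$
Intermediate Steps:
$\left(-57 - 71\right) \left(2 - 153\right) \left(336 - 329\right) = \left(-128\right) \left(-151\right) 7 = 19328 \cdot 7 = 135296$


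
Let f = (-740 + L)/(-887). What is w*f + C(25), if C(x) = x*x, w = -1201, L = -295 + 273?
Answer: -360787/887 ≈ -406.75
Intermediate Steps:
L = -22
C(x) = x²
f = 762/887 (f = (-740 - 22)/(-887) = -762*(-1/887) = 762/887 ≈ 0.85908)
w*f + C(25) = -1201*762/887 + 25² = -915162/887 + 625 = -360787/887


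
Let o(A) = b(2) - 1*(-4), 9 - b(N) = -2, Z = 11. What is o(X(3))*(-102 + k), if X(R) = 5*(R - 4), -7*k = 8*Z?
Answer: -12030/7 ≈ -1718.6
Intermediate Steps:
b(N) = 11 (b(N) = 9 - 1*(-2) = 9 + 2 = 11)
k = -88/7 (k = -8*11/7 = -⅐*88 = -88/7 ≈ -12.571)
X(R) = -20 + 5*R (X(R) = 5*(-4 + R) = -20 + 5*R)
o(A) = 15 (o(A) = 11 - 1*(-4) = 11 + 4 = 15)
o(X(3))*(-102 + k) = 15*(-102 - 88/7) = 15*(-802/7) = -12030/7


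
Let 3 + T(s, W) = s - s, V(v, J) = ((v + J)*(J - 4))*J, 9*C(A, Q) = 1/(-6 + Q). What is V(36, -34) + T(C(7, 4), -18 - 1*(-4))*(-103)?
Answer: 2893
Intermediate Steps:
C(A, Q) = 1/(9*(-6 + Q))
V(v, J) = J*(-4 + J)*(J + v) (V(v, J) = ((J + v)*(-4 + J))*J = ((-4 + J)*(J + v))*J = J*(-4 + J)*(J + v))
T(s, W) = -3 (T(s, W) = -3 + (s - s) = -3 + 0 = -3)
V(36, -34) + T(C(7, 4), -18 - 1*(-4))*(-103) = -34*((-34)² - 4*(-34) - 4*36 - 34*36) - 3*(-103) = -34*(1156 + 136 - 144 - 1224) + 309 = -34*(-76) + 309 = 2584 + 309 = 2893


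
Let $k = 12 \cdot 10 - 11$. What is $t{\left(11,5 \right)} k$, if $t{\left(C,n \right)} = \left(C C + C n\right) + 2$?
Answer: $19402$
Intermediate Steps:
$t{\left(C,n \right)} = 2 + C^{2} + C n$ ($t{\left(C,n \right)} = \left(C^{2} + C n\right) + 2 = 2 + C^{2} + C n$)
$k = 109$ ($k = 120 - 11 = 109$)
$t{\left(11,5 \right)} k = \left(2 + 11^{2} + 11 \cdot 5\right) 109 = \left(2 + 121 + 55\right) 109 = 178 \cdot 109 = 19402$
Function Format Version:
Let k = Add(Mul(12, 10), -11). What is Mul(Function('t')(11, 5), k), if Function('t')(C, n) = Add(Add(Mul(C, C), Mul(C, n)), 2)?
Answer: 19402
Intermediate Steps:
Function('t')(C, n) = Add(2, Pow(C, 2), Mul(C, n)) (Function('t')(C, n) = Add(Add(Pow(C, 2), Mul(C, n)), 2) = Add(2, Pow(C, 2), Mul(C, n)))
k = 109 (k = Add(120, -11) = 109)
Mul(Function('t')(11, 5), k) = Mul(Add(2, Pow(11, 2), Mul(11, 5)), 109) = Mul(Add(2, 121, 55), 109) = Mul(178, 109) = 19402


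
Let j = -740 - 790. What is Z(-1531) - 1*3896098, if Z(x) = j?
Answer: -3897628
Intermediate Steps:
j = -1530
Z(x) = -1530
Z(-1531) - 1*3896098 = -1530 - 1*3896098 = -1530 - 3896098 = -3897628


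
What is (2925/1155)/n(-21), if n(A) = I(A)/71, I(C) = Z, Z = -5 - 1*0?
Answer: -2769/77 ≈ -35.961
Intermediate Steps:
Z = -5 (Z = -5 + 0 = -5)
I(C) = -5
n(A) = -5/71
(2925/1155)/n(-21) = (2925/1155)/(-5/71) = (2925*(1/1155))*(-71/5) = (195/77)*(-71/5) = -2769/77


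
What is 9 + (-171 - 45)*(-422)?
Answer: 91161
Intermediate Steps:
9 + (-171 - 45)*(-422) = 9 - 216*(-422) = 9 + 91152 = 91161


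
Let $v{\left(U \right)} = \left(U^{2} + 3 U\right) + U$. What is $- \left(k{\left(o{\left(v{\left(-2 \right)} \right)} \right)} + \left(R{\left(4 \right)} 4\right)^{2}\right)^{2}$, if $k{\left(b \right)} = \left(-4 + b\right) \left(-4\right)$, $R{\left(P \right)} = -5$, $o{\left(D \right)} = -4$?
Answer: $-186624$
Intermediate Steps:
$v{\left(U \right)} = U^{2} + 4 U$
$k{\left(b \right)} = 16 - 4 b$
$- \left(k{\left(o{\left(v{\left(-2 \right)} \right)} \right)} + \left(R{\left(4 \right)} 4\right)^{2}\right)^{2} = - \left(\left(16 - -16\right) + \left(\left(-5\right) 4\right)^{2}\right)^{2} = - \left(\left(16 + 16\right) + \left(-20\right)^{2}\right)^{2} = - \left(32 + 400\right)^{2} = - 432^{2} = \left(-1\right) 186624 = -186624$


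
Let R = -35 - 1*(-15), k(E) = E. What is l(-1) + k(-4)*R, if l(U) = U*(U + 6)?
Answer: 75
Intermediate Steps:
l(U) = U*(6 + U)
R = -20 (R = -35 + 15 = -20)
l(-1) + k(-4)*R = -(6 - 1) - 4*(-20) = -1*5 + 80 = -5 + 80 = 75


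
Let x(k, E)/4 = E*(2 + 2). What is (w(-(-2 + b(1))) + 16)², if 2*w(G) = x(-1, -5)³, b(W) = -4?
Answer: 65527808256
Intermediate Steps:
x(k, E) = 16*E (x(k, E) = 4*(E*(2 + 2)) = 4*(E*4) = 4*(4*E) = 16*E)
w(G) = -256000 (w(G) = (16*(-5))³/2 = (½)*(-80)³ = (½)*(-512000) = -256000)
(w(-(-2 + b(1))) + 16)² = (-256000 + 16)² = (-255984)² = 65527808256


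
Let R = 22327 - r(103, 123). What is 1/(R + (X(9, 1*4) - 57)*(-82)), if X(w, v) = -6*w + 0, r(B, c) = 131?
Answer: 1/31298 ≈ 3.1951e-5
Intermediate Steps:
X(w, v) = -6*w
R = 22196 (R = 22327 - 1*131 = 22327 - 131 = 22196)
1/(R + (X(9, 1*4) - 57)*(-82)) = 1/(22196 + (-6*9 - 57)*(-82)) = 1/(22196 + (-54 - 57)*(-82)) = 1/(22196 - 111*(-82)) = 1/(22196 + 9102) = 1/31298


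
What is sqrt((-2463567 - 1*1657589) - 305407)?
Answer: I*sqrt(4426563) ≈ 2103.9*I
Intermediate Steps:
sqrt((-2463567 - 1*1657589) - 305407) = sqrt((-2463567 - 1657589) - 305407) = sqrt(-4121156 - 305407) = sqrt(-4426563) = I*sqrt(4426563)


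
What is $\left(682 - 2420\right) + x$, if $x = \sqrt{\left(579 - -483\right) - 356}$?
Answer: $-1738 + \sqrt{706} \approx -1711.4$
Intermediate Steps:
$x = \sqrt{706}$ ($x = \sqrt{\left(579 + 483\right) - 356} = \sqrt{1062 - 356} = \sqrt{706} \approx 26.571$)
$\left(682 - 2420\right) + x = \left(682 - 2420\right) + \sqrt{706} = -1738 + \sqrt{706}$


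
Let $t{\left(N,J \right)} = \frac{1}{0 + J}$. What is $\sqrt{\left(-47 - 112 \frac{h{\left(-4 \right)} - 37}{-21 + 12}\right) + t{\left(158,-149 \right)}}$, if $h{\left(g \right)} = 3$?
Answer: $\frac{2 i \sqrt{23483443}}{447} \approx 21.682 i$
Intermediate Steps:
$t{\left(N,J \right)} = \frac{1}{J}$
$\sqrt{\left(-47 - 112 \frac{h{\left(-4 \right)} - 37}{-21 + 12}\right) + t{\left(158,-149 \right)}} = \sqrt{\left(-47 - 112 \frac{3 - 37}{-21 + 12}\right) + \frac{1}{-149}} = \sqrt{\left(-47 - 112 \left(- \frac{34}{-9}\right)\right) - \frac{1}{149}} = \sqrt{\left(-47 - 112 \left(\left(-34\right) \left(- \frac{1}{9}\right)\right)\right) - \frac{1}{149}} = \sqrt{\left(-47 - \frac{3808}{9}\right) - \frac{1}{149}} = \sqrt{- \frac{4231}{9} - \frac{1}{149}} = \sqrt{- \frac{630428}{1341}} = \frac{2 i \sqrt{23483443}}{447}$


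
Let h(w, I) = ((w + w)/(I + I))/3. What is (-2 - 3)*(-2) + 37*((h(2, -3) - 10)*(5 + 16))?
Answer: -23798/3 ≈ -7932.7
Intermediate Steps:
h(w, I) = w/(3*I) (h(w, I) = ((2*w)/((2*I)))*(1/3) = ((2*w)*(1/(2*I)))*(1/3) = (w/I)*(1/3) = w/(3*I))
(-2 - 3)*(-2) + 37*((h(2, -3) - 10)*(5 + 16)) = (-2 - 3)*(-2) + 37*(((1/3)*2/(-3) - 10)*(5 + 16)) = -5*(-2) + 37*(((1/3)*2*(-1/3) - 10)*21) = 10 + 37*((-2/9 - 10)*21) = 10 + 37*(-92/9*21) = 10 + 37*(-644/3) = 10 - 23828/3 = -23798/3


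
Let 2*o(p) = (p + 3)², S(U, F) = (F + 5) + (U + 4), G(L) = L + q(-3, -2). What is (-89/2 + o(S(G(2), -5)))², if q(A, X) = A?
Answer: 2809/4 ≈ 702.25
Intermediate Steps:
G(L) = -3 + L (G(L) = L - 3 = -3 + L)
S(U, F) = 9 + F + U (S(U, F) = (5 + F) + (4 + U) = 9 + F + U)
o(p) = (3 + p)²/2 (o(p) = (p + 3)²/2 = (3 + p)²/2)
(-89/2 + o(S(G(2), -5)))² = (-89/2 + (3 + (9 - 5 + (-3 + 2)))²/2)² = (-89*½ + (3 + (9 - 5 - 1))²/2)² = (-89/2 + (3 + 3)²/2)² = (-89/2 + (½)*6²)² = (-89/2 + (½)*36)² = (-89/2 + 18)² = (-53/2)² = 2809/4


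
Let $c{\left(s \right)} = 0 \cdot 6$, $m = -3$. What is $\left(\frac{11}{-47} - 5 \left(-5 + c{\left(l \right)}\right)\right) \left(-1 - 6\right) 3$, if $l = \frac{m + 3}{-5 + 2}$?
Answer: $- \frac{24444}{47} \approx -520.08$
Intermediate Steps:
$l = 0$ ($l = \frac{-3 + 3}{-5 + 2} = \frac{0}{-3} = 0 \left(- \frac{1}{3}\right) = 0$)
$c{\left(s \right)} = 0$
$\left(\frac{11}{-47} - 5 \left(-5 + c{\left(l \right)}\right)\right) \left(-1 - 6\right) 3 = \left(\frac{11}{-47} - 5 \left(-5 + 0\right)\right) \left(-1 - 6\right) 3 = \left(11 \left(- \frac{1}{47}\right) - -25\right) \left(\left(-7\right) 3\right) = \left(- \frac{11}{47} + 25\right) \left(-21\right) = \frac{1164}{47} \left(-21\right) = - \frac{24444}{47}$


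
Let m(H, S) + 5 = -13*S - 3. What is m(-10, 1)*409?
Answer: -8589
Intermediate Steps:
m(H, S) = -8 - 13*S (m(H, S) = -5 + (-13*S - 3) = -5 + (-3 - 13*S) = -8 - 13*S)
m(-10, 1)*409 = (-8 - 13*1)*409 = (-8 - 13)*409 = -21*409 = -8589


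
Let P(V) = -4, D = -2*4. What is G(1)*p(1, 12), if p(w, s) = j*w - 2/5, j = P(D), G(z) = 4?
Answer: -88/5 ≈ -17.600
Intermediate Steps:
D = -8
j = -4
p(w, s) = -⅖ - 4*w (p(w, s) = -4*w - 2/5 = -4*w - 2*⅕ = -4*w - ⅖ = -⅖ - 4*w)
G(1)*p(1, 12) = 4*(-⅖ - 4*1) = 4*(-⅖ - 4) = 4*(-22/5) = -88/5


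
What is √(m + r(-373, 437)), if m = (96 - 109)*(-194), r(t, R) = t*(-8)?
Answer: √5506 ≈ 74.202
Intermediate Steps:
r(t, R) = -8*t
m = 2522 (m = -13*(-194) = 2522)
√(m + r(-373, 437)) = √(2522 - 8*(-373)) = √(2522 + 2984) = √5506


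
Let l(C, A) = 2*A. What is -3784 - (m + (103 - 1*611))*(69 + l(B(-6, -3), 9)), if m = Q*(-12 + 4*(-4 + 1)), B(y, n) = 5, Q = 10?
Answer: 61292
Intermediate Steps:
m = -240 (m = 10*(-12 + 4*(-4 + 1)) = 10*(-12 + 4*(-3)) = 10*(-12 - 12) = 10*(-24) = -240)
-3784 - (m + (103 - 1*611))*(69 + l(B(-6, -3), 9)) = -3784 - (-240 + (103 - 1*611))*(69 + 2*9) = -3784 - (-240 + (103 - 611))*(69 + 18) = -3784 - (-240 - 508)*87 = -3784 - (-748)*87 = -3784 - 1*(-65076) = -3784 + 65076 = 61292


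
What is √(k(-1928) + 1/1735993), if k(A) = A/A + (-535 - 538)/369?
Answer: I*√86986593570920239/213527139 ≈ 1.3813*I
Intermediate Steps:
k(A) = -704/369 (k(A) = 1 - 1073*1/369 = 1 - 1073/369 = -704/369)
√(k(-1928) + 1/1735993) = √(-704/369 + 1/1735993) = √(-1222138703/640581417) = I*√86986593570920239/213527139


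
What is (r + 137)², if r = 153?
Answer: 84100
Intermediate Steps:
(r + 137)² = (153 + 137)² = 290² = 84100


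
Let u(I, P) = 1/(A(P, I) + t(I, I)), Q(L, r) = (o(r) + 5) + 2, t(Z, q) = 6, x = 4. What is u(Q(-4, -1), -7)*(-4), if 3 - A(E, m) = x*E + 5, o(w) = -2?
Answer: -⅛ ≈ -0.12500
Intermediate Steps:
A(E, m) = -2 - 4*E (A(E, m) = 3 - (4*E + 5) = 3 - (5 + 4*E) = 3 + (-5 - 4*E) = -2 - 4*E)
Q(L, r) = 5 (Q(L, r) = (-2 + 5) + 2 = 3 + 2 = 5)
u(I, P) = 1/(4 - 4*P) (u(I, P) = 1/((-2 - 4*P) + 6) = 1/(4 - 4*P))
u(Q(-4, -1), -7)*(-4) = -1/(-4 + 4*(-7))*(-4) = -1/(-4 - 28)*(-4) = -1/(-32)*(-4) = -1*(-1/32)*(-4) = (1/32)*(-4) = -⅛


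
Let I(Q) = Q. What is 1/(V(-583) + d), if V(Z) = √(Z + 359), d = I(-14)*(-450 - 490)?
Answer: 235/3092604 - I*√14/43296456 ≈ 7.5988e-5 - 8.642e-8*I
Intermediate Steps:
d = 13160 (d = -14*(-450 - 490) = -14*(-940) = 13160)
V(Z) = √(359 + Z)
1/(V(-583) + d) = 1/(√(359 - 583) + 13160) = 1/(√(-224) + 13160) = 1/(4*I*√14 + 13160) = 1/(13160 + 4*I*√14)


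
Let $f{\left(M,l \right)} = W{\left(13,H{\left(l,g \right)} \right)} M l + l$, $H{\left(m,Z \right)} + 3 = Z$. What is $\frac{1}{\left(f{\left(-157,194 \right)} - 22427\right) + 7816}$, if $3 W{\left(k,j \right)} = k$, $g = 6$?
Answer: $- \frac{3}{439205} \approx -6.8305 \cdot 10^{-6}$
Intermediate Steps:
$H{\left(m,Z \right)} = -3 + Z$
$W{\left(k,j \right)} = \frac{k}{3}$
$f{\left(M,l \right)} = l + \frac{13 M l}{3}$ ($f{\left(M,l \right)} = \frac{1}{3} \cdot 13 M l + l = \frac{13 M}{3} l + l = \frac{13 M l}{3} + l = l + \frac{13 M l}{3}$)
$\frac{1}{\left(f{\left(-157,194 \right)} - 22427\right) + 7816} = \frac{1}{\left(\frac{1}{3} \cdot 194 \left(3 + 13 \left(-157\right)\right) - 22427\right) + 7816} = \frac{1}{\left(\frac{1}{3} \cdot 194 \left(3 - 2041\right) - 22427\right) + 7816} = \frac{1}{\left(\frac{1}{3} \cdot 194 \left(-2038\right) - 22427\right) + 7816} = \frac{1}{\left(- \frac{395372}{3} - 22427\right) + 7816} = \frac{1}{- \frac{462653}{3} + 7816} = \frac{1}{- \frac{439205}{3}} = - \frac{3}{439205}$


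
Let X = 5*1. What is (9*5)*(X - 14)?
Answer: -405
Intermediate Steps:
X = 5
(9*5)*(X - 14) = (9*5)*(5 - 14) = 45*(-9) = -405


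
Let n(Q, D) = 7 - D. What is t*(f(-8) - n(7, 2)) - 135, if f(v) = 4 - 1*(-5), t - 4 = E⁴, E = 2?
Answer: -55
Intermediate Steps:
t = 20 (t = 4 + 2⁴ = 4 + 16 = 20)
f(v) = 9 (f(v) = 4 + 5 = 9)
t*(f(-8) - n(7, 2)) - 135 = 20*(9 - (7 - 1*2)) - 135 = 20*(9 - (7 - 2)) - 135 = 20*(9 - 1*5) - 135 = 20*(9 - 5) - 135 = 20*4 - 135 = 80 - 135 = -55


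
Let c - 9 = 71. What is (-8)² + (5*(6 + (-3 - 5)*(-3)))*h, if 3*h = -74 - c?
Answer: -7636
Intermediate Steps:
c = 80 (c = 9 + 71 = 80)
h = -154/3 (h = (-74 - 1*80)/3 = (-74 - 80)/3 = (⅓)*(-154) = -154/3 ≈ -51.333)
(-8)² + (5*(6 + (-3 - 5)*(-3)))*h = (-8)² + (5*(6 + (-3 - 5)*(-3)))*(-154/3) = 64 + (5*(6 - 8*(-3)))*(-154/3) = 64 + (5*(6 + 24))*(-154/3) = 64 + (5*30)*(-154/3) = 64 + 150*(-154/3) = 64 - 7700 = -7636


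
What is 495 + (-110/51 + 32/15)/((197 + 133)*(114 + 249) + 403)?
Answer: 5057120473/10216405 ≈ 495.00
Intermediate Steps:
495 + (-110/51 + 32/15)/((197 + 133)*(114 + 249) + 403) = 495 + (-110*1/51 + 32*(1/15))/(330*363 + 403) = 495 + (-110/51 + 32/15)/(119790 + 403) = 495 - 2/85/120193 = 495 + (1/120193)*(-2/85) = 495 - 2/10216405 = 5057120473/10216405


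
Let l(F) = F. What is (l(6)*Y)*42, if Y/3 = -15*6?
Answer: -68040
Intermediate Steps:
Y = -270 (Y = 3*(-15*6) = 3*(-90) = -270)
(l(6)*Y)*42 = (6*(-270))*42 = -1620*42 = -68040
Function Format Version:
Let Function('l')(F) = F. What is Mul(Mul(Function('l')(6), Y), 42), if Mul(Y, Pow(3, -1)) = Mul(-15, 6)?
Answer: -68040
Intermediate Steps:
Y = -270 (Y = Mul(3, Mul(-15, 6)) = Mul(3, -90) = -270)
Mul(Mul(Function('l')(6), Y), 42) = Mul(Mul(6, -270), 42) = Mul(-1620, 42) = -68040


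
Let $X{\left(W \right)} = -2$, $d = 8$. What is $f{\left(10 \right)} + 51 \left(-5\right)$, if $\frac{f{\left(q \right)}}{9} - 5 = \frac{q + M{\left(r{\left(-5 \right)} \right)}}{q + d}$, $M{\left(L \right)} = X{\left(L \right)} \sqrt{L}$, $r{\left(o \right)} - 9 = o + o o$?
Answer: $-205 - \sqrt{29} \approx -210.39$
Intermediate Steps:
$r{\left(o \right)} = 9 + o + o^{2}$ ($r{\left(o \right)} = 9 + \left(o + o o\right) = 9 + \left(o + o^{2}\right) = 9 + o + o^{2}$)
$M{\left(L \right)} = - 2 \sqrt{L}$
$f{\left(q \right)} = 45 + \frac{9 \left(q - 2 \sqrt{29}\right)}{8 + q}$ ($f{\left(q \right)} = 45 + 9 \frac{q - 2 \sqrt{9 - 5 + \left(-5\right)^{2}}}{q + 8} = 45 + 9 \frac{q - 2 \sqrt{9 - 5 + 25}}{8 + q} = 45 + 9 \frac{q - 2 \sqrt{29}}{8 + q} = 45 + \frac{9 \left(q - 2 \sqrt{29}\right)}{8 + q}$)
$f{\left(10 \right)} + 51 \left(-5\right) = \frac{18 \left(20 - \sqrt{29} + 3 \cdot 10\right)}{8 + 10} + 51 \left(-5\right) = \frac{18 \left(20 - \sqrt{29} + 30\right)}{18} - 255 = 18 \cdot \frac{1}{18} \left(50 - \sqrt{29}\right) - 255 = \left(50 - \sqrt{29}\right) - 255 = -205 - \sqrt{29}$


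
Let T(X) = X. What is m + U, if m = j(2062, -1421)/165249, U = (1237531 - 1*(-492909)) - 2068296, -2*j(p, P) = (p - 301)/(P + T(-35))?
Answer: -54192675403189/160401696 ≈ -3.3786e+5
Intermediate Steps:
j(p, P) = -(-301 + p)/(2*(-35 + P)) (j(p, P) = -(p - 301)/(2*(P - 35)) = -(-301 + p)/(2*(-35 + P)))
U = -337856 (U = (1237531 + 492909) - 2068296 = 1730440 - 2068296 = -337856)
m = 587/160401696 (m = ((301 - 1*2062)/(2*(-35 - 1421)))/165249 = ((1/2)*(301 - 2062)/(-1456))*(1/165249) = ((1/2)*(-1/1456)*(-1761))*(1/165249) = (1761/2912)*(1/165249) = 587/160401696 ≈ 3.6596e-6)
m + U = 587/160401696 - 337856 = -54192675403189/160401696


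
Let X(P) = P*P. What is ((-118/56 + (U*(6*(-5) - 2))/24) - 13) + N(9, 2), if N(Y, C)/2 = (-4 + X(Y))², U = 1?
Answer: 994691/84 ≈ 11842.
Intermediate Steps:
X(P) = P²
N(Y, C) = 2*(-4 + Y²)²
((-118/56 + (U*(6*(-5) - 2))/24) - 13) + N(9, 2) = ((-118/56 + (1*(6*(-5) - 2))/24) - 13) + 2*(-4 + 9²)² = ((-118*1/56 + (1*(-30 - 2))*(1/24)) - 13) + 2*(-4 + 81)² = ((-59/28 + (1*(-32))*(1/24)) - 13) + 2*77² = ((-59/28 - 32*1/24) - 13) + 2*5929 = ((-59/28 - 4/3) - 13) + 11858 = (-289/84 - 13) + 11858 = -1381/84 + 11858 = 994691/84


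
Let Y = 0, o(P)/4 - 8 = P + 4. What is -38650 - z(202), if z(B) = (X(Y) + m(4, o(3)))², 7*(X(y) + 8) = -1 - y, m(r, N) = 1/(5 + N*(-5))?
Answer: -165095275934/4264225 ≈ -38716.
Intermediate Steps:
o(P) = 48 + 4*P (o(P) = 32 + 4*(P + 4) = 32 + 4*(4 + P) = 32 + (16 + 4*P) = 48 + 4*P)
m(r, N) = 1/(5 - 5*N)
X(y) = -57/7 - y/7 (X(y) = -8 + (-1 - y)/7 = -8 + (-⅐ - y/7) = -57/7 - y/7)
z(B) = 282979684/4264225 (z(B) = ((-57/7 - ⅐*0) - 1/(-5 + 5*(48 + 4*3)))² = ((-57/7 + 0) - 1/(-5 + 5*(48 + 12)))² = (-57/7 - 1/(-5 + 5*60))² = (-57/7 - 1/(-5 + 300))² = (-57/7 - 1/295)² = (-16822/2065)² = 282979684/4264225)
-38650 - z(202) = -38650 - 1*282979684/4264225 = -38650 - 282979684/4264225 = -165095275934/4264225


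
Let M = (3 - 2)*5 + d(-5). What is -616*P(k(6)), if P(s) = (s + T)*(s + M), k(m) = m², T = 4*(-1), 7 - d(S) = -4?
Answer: -1025024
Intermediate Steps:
d(S) = 11 (d(S) = 7 - 1*(-4) = 7 + 4 = 11)
M = 16 (M = (3 - 2)*5 + 11 = 1*5 + 11 = 5 + 11 = 16)
T = -4
P(s) = (-4 + s)*(16 + s) (P(s) = (s - 4)*(s + 16) = (-4 + s)*(16 + s))
-616*P(k(6)) = -616*(-64 + (6²)² + 12*6²) = -616*(-64 + 36² + 12*36) = -616*(-64 + 1296 + 432) = -616*1664 = -1025024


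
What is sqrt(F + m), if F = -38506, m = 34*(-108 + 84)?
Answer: I*sqrt(39322) ≈ 198.3*I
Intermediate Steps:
m = -816 (m = 34*(-24) = -816)
sqrt(F + m) = sqrt(-38506 - 816) = sqrt(-39322) = I*sqrt(39322)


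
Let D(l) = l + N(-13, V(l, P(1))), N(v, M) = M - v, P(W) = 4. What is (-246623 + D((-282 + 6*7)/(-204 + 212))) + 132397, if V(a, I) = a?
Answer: -114273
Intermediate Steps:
D(l) = 13 + 2*l (D(l) = l + (l - 1*(-13)) = l + (l + 13) = l + (13 + l) = 13 + 2*l)
(-246623 + D((-282 + 6*7)/(-204 + 212))) + 132397 = (-246623 + (13 + 2*((-282 + 6*7)/(-204 + 212)))) + 132397 = (-246623 + (13 + 2*((-282 + 42)/8))) + 132397 = (-246623 + (13 + 2*(-240*⅛))) + 132397 = (-246623 + (13 + 2*(-30))) + 132397 = (-246623 + (13 - 60)) + 132397 = (-246623 - 47) + 132397 = -246670 + 132397 = -114273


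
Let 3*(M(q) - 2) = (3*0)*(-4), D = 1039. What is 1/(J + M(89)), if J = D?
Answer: 1/1041 ≈ 0.00096061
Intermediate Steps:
M(q) = 2 (M(q) = 2 + ((3*0)*(-4))/3 = 2 + (0*(-4))/3 = 2 + (⅓)*0 = 2 + 0 = 2)
J = 1039
1/(J + M(89)) = 1/(1039 + 2) = 1/1041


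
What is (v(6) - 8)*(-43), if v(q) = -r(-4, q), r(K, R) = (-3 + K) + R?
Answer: 301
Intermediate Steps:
r(K, R) = -3 + K + R
v(q) = 7 - q (v(q) = -(-3 - 4 + q) = -(-7 + q) = 7 - q)
(v(6) - 8)*(-43) = ((7 - 1*6) - 8)*(-43) = ((7 - 6) - 8)*(-43) = (1 - 8)*(-43) = -7*(-43) = 301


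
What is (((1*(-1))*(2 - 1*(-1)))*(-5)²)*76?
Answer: -5700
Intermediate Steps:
(((1*(-1))*(2 - 1*(-1)))*(-5)²)*76 = (-(2 + 1)*25)*76 = (-1*3*25)*76 = -3*25*76 = -75*76 = -5700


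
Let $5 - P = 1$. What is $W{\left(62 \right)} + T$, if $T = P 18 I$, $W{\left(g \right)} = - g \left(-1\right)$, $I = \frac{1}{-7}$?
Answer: $\frac{362}{7} \approx 51.714$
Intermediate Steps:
$P = 4$ ($P = 5 - 1 = 4$)
$I = - \frac{1}{7} \approx -0.14286$
$W{\left(g \right)} = g$
$T = - \frac{72}{7}$ ($T = 4 \cdot 18 \left(- \frac{1}{7}\right) = 72 \left(- \frac{1}{7}\right) = - \frac{72}{7} \approx -10.286$)
$W{\left(62 \right)} + T = 62 - \frac{72}{7} = \frac{362}{7}$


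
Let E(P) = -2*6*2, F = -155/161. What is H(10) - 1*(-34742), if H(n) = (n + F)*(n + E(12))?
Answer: 796156/23 ≈ 34616.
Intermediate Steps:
F = -155/161 (F = -155*1/161 = -155/161 ≈ -0.96273)
E(P) = -24 (E(P) = -12*2 = -24)
H(n) = (-24 + n)*(-155/161 + n) (H(n) = (n - 155/161)*(n - 24) = (-155/161 + n)*(-24 + n) = (-24 + n)*(-155/161 + n))
H(10) - 1*(-34742) = (3720/161 + 10² - 4019/161*10) - 1*(-34742) = (3720/161 + 100 - 40190/161) + 34742 = -2910/23 + 34742 = 796156/23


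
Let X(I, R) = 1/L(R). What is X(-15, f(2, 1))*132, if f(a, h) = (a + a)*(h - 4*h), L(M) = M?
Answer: -11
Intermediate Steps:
f(a, h) = -6*a*h (f(a, h) = (2*a)*(-3*h) = -6*a*h)
X(I, R) = 1/R
X(-15, f(2, 1))*132 = 132/(-6*2*1) = 132/(-12) = -1/12*132 = -11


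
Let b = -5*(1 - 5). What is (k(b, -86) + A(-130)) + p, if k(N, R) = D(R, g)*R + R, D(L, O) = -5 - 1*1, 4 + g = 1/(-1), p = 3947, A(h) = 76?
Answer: 4453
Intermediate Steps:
g = -5 (g = -4 + 1/(-1) = -4 - 1 = -5)
D(L, O) = -6 (D(L, O) = -5 - 1 = -6)
b = 20 (b = -5*(-4) = 20)
k(N, R) = -5*R (k(N, R) = -6*R + R = -5*R)
(k(b, -86) + A(-130)) + p = (-5*(-86) + 76) + 3947 = (430 + 76) + 3947 = 506 + 3947 = 4453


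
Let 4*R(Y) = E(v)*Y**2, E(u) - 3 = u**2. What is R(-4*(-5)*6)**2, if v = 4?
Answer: 4678560000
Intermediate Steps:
E(u) = 3 + u**2
R(Y) = 19*Y**2/4 (R(Y) = ((3 + 4**2)*Y**2)/4 = ((3 + 16)*Y**2)/4 = (19*Y**2)/4 = 19*Y**2/4)
R(-4*(-5)*6)**2 = (19*(-4*(-5)*6)**2/4)**2 = (19*(20*6)**2/4)**2 = ((19/4)*120**2)**2 = ((19/4)*14400)**2 = 68400**2 = 4678560000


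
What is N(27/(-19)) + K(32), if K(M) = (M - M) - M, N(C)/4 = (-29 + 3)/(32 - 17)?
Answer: -584/15 ≈ -38.933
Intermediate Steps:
N(C) = -104/15 (N(C) = 4*((-29 + 3)/(32 - 17)) = 4*(-26/15) = -104/15)
K(M) = -M (K(M) = 0 - M = -M)
N(27/(-19)) + K(32) = -104/15 - 1*32 = -104/15 - 32 = -584/15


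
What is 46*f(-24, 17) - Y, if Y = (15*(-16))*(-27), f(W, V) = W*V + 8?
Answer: -24880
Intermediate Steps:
f(W, V) = 8 + V*W (f(W, V) = V*W + 8 = 8 + V*W)
Y = 6480 (Y = -240*(-27) = 6480)
46*f(-24, 17) - Y = 46*(8 + 17*(-24)) - 1*6480 = 46*(8 - 408) - 6480 = 46*(-400) - 6480 = -18400 - 6480 = -24880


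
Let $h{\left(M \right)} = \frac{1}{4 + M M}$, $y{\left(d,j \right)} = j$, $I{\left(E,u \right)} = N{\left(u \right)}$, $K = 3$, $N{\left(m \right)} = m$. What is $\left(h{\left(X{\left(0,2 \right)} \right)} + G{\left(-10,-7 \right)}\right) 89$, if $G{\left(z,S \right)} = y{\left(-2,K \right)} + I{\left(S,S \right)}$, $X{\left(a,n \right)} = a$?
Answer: $- \frac{1335}{4} \approx -333.75$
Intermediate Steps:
$I{\left(E,u \right)} = u$
$h{\left(M \right)} = \frac{1}{4 + M^{2}}$
$G{\left(z,S \right)} = 3 + S$
$\left(h{\left(X{\left(0,2 \right)} \right)} + G{\left(-10,-7 \right)}\right) 89 = \left(\frac{1}{4 + 0^{2}} + \left(3 - 7\right)\right) 89 = \left(\frac{1}{4 + 0} - 4\right) 89 = \left(\frac{1}{4} - 4\right) 89 = \left(- \frac{15}{4}\right) 89 = - \frac{1335}{4}$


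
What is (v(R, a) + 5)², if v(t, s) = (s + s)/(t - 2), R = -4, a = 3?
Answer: 16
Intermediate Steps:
v(t, s) = 2*s/(-2 + t) (v(t, s) = (2*s)/(-2 + t) = 2*s/(-2 + t))
(v(R, a) + 5)² = (2*3/(-2 - 4) + 5)² = (2*3/(-6) + 5)² = (2*3*(-⅙) + 5)² = (-1 + 5)² = 4² = 16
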